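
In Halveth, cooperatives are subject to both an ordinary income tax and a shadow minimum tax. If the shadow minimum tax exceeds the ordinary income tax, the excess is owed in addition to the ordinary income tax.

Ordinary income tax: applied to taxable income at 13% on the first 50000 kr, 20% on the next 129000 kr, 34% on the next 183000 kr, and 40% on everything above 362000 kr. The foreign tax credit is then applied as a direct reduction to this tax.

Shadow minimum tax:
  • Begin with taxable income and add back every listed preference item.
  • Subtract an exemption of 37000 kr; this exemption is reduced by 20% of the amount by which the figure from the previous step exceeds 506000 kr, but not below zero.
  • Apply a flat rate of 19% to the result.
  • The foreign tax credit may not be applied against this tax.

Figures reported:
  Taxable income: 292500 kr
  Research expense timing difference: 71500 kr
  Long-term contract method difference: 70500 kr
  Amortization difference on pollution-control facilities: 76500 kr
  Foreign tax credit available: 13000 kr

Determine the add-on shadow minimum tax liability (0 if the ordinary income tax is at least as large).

Shadow minimum tax:
  Adjusted income: 292500 kr + 71500 kr + 70500 kr + 76500 kr = 511000 kr
  Exemption: 37000 kr − 20% × (511000 kr − 506000 kr) = 37000 kr − 1000 kr = 36000 kr
  Base: 511000 kr − 36000 kr = 475000 kr
  475000 kr × 19% = 90250 kr

Ordinary income tax:
  50000 kr × 13% = 6500 kr
  129000 kr × 20% = 25800 kr
  113500 kr × 34% = 38590 kr
  → 70890 kr
  Less foreign tax credit 13000 kr → 57890 kr

Excess of shadow minimum tax over ordinary income tax: 90250 kr − 57890 kr = 32360 kr.

32360 kr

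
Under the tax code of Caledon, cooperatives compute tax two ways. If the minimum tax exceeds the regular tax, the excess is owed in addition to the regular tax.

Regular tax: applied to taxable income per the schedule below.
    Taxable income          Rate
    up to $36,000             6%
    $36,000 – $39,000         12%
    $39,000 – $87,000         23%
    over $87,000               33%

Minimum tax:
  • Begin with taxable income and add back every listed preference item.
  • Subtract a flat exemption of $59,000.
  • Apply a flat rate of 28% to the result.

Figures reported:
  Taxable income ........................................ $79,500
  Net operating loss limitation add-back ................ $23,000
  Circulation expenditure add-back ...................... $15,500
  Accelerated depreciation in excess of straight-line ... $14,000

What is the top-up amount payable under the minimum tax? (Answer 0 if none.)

$8,605

Minimum tax:
  Adjusted income: $79,500 + $23,000 + $15,500 + $14,000 = $132,000
  Less exemption $59,000 → base $73,000
  $73,000 × 28% = $20,440

Regular tax:
  $36,000 × 6% = $2,160
  $3,000 × 12% = $360
  $40,500 × 23% = $9,315
  → $11,835

Excess of minimum tax over regular tax: $20,440 − $11,835 = $8,605.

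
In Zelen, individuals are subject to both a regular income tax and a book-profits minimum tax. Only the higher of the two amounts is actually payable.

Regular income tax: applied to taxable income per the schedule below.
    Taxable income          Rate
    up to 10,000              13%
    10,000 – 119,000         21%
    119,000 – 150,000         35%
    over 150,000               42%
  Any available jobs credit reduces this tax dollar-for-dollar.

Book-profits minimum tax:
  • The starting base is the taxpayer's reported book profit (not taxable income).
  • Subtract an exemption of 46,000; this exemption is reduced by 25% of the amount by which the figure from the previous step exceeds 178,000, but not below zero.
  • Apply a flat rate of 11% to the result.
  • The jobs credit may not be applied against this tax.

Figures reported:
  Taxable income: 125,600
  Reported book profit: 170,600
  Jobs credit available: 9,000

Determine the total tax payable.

17,500

Regular income tax:
  10,000 × 13% = 1,300
  109,000 × 21% = 22,890
  6,600 × 35% = 2,310
  → 26,500
  Less jobs credit 9,000 → 17,500

Book-profits minimum tax:
  Base (reported book profit): 170,600
  Exemption: 170,600 ≤ 178,000, so full 46,000 applies
  Base: 170,600 − 46,000 = 124,600
  124,600 × 11% = 13,706

17,500 > 13,706, so the regular income tax governs.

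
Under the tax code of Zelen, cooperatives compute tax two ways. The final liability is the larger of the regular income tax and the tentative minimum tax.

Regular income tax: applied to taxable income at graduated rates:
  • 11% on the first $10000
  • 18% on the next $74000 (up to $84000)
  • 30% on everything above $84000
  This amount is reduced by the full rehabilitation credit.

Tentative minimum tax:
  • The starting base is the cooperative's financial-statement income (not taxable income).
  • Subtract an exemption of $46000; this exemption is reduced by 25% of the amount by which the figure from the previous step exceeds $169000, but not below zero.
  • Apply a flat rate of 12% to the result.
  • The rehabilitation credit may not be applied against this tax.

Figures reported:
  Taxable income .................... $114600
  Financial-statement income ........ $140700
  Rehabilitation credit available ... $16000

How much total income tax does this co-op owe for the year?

Regular income tax:
  $10000 × 11% = $1100
  $74000 × 18% = $13320
  $30600 × 30% = $9180
  → $23600
  Less rehabilitation credit $16000 → $7600

Tentative minimum tax:
  Base (financial-statement income): $140700
  Exemption: $140700 ≤ $169000, so full $46000 applies
  Base: $140700 − $46000 = $94700
  $94700 × 12% = $11364

$11364 > $7600, so the tentative minimum tax is the binding amount.

$11364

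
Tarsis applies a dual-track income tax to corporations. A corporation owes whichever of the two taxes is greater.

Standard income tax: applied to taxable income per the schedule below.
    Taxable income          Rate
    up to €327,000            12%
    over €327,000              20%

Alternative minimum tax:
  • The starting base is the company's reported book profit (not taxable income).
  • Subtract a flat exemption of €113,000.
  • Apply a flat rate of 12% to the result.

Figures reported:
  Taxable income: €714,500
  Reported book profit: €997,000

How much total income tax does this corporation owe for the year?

€116,740

Alternative minimum tax:
  Base (reported book profit): €997,000
  Less exemption €113,000 → base €884,000
  €884,000 × 12% = €106,080

Standard income tax:
  €327,000 × 12% = €39,240
  €387,500 × 20% = €77,500
  → €116,740

€116,740 > €106,080, so the standard income tax governs.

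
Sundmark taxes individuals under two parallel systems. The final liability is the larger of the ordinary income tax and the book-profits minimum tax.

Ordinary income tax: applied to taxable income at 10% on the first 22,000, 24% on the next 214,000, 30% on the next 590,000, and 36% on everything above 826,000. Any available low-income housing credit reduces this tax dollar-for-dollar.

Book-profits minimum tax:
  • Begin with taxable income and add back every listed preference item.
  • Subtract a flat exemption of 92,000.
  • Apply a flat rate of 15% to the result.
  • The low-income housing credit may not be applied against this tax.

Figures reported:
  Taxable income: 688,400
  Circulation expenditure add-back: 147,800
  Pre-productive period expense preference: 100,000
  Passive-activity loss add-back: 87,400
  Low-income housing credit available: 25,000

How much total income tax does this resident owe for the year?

164,280

Book-profits minimum tax:
  Adjusted income: 688,400 + 147,800 + 100,000 + 87,400 = 1,023,600
  Less exemption 92,000 → base 931,600
  931,600 × 15% = 139,740

Ordinary income tax:
  22,000 × 10% = 2,200
  214,000 × 24% = 51,360
  452,400 × 30% = 135,720
  → 189,280
  Less low-income housing credit 25,000 → 164,280

164,280 > 139,740, so the ordinary income tax governs.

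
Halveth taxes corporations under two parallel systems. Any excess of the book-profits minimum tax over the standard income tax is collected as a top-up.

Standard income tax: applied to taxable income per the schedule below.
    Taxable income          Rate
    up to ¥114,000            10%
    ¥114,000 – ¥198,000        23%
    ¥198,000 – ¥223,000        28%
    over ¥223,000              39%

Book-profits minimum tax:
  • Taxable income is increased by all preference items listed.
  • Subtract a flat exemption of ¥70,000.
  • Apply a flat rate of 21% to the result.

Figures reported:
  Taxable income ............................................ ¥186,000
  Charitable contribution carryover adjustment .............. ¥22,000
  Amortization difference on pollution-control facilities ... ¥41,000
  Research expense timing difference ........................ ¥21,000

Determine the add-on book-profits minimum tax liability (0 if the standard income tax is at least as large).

Standard income tax:
  ¥114,000 × 10% = ¥11,400
  ¥72,000 × 23% = ¥16,560
  → ¥27,960

Book-profits minimum tax:
  Adjusted income: ¥186,000 + ¥22,000 + ¥41,000 + ¥21,000 = ¥270,000
  Less exemption ¥70,000 → base ¥200,000
  ¥200,000 × 21% = ¥42,000

Excess of book-profits minimum tax over standard income tax: ¥42,000 − ¥27,960 = ¥14,040.

¥14,040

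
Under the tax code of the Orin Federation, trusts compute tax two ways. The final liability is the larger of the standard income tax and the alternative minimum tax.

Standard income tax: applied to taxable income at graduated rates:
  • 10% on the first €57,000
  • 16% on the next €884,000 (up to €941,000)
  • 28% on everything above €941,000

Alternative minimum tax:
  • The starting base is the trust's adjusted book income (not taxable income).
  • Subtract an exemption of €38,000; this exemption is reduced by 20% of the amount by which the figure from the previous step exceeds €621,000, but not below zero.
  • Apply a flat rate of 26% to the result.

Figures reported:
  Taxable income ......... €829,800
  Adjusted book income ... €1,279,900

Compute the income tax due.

Standard income tax:
  €57,000 × 10% = €5,700
  €772,800 × 16% = €123,648
  → €129,348

Alternative minimum tax:
  Base (adjusted book income): €1,279,900
  Exemption: 20% × (€1,279,900 − €621,000) = €131,780 ≥ €38,000, so the exemption is fully phased out
  Base: €1,279,900 − €0 = €1,279,900
  €1,279,900 × 26% = €332,774

€332,774 > €129,348, so the alternative minimum tax is the binding amount.

€332,774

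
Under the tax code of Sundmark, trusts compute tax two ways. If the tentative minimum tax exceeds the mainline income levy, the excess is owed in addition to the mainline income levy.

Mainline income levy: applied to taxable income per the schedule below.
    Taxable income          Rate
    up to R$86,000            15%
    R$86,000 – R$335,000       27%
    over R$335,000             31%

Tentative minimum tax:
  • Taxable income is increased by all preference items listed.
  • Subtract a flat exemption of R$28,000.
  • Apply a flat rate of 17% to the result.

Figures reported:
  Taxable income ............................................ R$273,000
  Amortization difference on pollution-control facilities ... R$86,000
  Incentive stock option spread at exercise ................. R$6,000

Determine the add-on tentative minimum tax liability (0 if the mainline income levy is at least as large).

R$0

Tentative minimum tax:
  Adjusted income: R$273,000 + R$86,000 + R$6,000 = R$365,000
  Less exemption R$28,000 → base R$337,000
  R$337,000 × 17% = R$57,290

Mainline income levy:
  R$86,000 × 15% = R$12,900
  R$187,000 × 27% = R$50,490
  → R$63,390

R$57,290 ≤ R$63,390, so no add-on is due.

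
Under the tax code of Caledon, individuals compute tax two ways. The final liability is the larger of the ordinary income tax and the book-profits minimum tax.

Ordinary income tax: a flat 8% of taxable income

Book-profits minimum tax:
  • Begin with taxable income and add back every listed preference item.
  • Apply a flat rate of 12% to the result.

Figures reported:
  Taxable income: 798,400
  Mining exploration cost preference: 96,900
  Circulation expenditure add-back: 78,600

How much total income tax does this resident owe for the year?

116,868

Ordinary income tax:
  798,400 × 8% = 63,872

Book-profits minimum tax:
  Adjusted income: 798,400 + 96,900 + 78,600 = 973,900
  973,900 × 12% = 116,868

116,868 > 63,872, so the book-profits minimum tax is the binding amount.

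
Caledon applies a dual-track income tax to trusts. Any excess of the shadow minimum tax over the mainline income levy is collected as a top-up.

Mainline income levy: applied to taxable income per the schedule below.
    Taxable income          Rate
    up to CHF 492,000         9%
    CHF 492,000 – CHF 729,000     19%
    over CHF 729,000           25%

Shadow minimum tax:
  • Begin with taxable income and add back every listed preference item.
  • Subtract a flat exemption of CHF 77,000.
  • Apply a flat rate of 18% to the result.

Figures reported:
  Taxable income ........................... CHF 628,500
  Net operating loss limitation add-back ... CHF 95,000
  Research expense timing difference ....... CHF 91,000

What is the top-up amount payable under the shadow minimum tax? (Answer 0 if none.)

CHF 62,535

Mainline income levy:
  CHF 492,000 × 9% = CHF 44,280
  CHF 136,500 × 19% = CHF 25,935
  → CHF 70,215

Shadow minimum tax:
  Adjusted income: CHF 628,500 + CHF 95,000 + CHF 91,000 = CHF 814,500
  Less exemption CHF 77,000 → base CHF 737,500
  CHF 737,500 × 18% = CHF 132,750

Excess of shadow minimum tax over mainline income levy: CHF 132,750 − CHF 70,215 = CHF 62,535.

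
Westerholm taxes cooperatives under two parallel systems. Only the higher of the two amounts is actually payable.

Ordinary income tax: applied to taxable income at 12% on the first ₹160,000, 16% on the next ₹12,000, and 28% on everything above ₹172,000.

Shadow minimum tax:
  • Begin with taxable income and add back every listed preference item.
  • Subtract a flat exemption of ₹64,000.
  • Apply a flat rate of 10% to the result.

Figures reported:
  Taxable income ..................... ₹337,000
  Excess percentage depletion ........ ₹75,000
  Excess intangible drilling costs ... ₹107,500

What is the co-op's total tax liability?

₹67,320

Shadow minimum tax:
  Adjusted income: ₹337,000 + ₹75,000 + ₹107,500 = ₹519,500
  Less exemption ₹64,000 → base ₹455,500
  ₹455,500 × 10% = ₹45,550

Ordinary income tax:
  ₹160,000 × 12% = ₹19,200
  ₹12,000 × 16% = ₹1,920
  ₹165,000 × 28% = ₹46,200
  → ₹67,320

₹67,320 > ₹45,550, so the ordinary income tax governs.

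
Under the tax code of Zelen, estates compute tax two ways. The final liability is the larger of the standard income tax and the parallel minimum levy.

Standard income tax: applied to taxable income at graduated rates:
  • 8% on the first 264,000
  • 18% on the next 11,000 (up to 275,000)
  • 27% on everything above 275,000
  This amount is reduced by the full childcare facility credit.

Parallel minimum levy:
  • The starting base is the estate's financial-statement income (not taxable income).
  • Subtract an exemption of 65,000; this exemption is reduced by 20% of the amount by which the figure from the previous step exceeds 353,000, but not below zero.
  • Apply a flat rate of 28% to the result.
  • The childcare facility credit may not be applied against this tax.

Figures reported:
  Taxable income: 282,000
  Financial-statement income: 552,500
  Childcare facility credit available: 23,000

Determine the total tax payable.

147,672

Standard income tax:
  264,000 × 8% = 21,120
  11,000 × 18% = 1,980
  7,000 × 27% = 1,890
  → 24,990
  Less childcare facility credit 23,000 → 1,990

Parallel minimum levy:
  Base (financial-statement income): 552,500
  Exemption: 65,000 − 20% × (552,500 − 353,000) = 65,000 − 39,900 = 25,100
  Base: 552,500 − 25,100 = 527,400
  527,400 × 28% = 147,672

147,672 > 1,990, so the parallel minimum levy is the binding amount.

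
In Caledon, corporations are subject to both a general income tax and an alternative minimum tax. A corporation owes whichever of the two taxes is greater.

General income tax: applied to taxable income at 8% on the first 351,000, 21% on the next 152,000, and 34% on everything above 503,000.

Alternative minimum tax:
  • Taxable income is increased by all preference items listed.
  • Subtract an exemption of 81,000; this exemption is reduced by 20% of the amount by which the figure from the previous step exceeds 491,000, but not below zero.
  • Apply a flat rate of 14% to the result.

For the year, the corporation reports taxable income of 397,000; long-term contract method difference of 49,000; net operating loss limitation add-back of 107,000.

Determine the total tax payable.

Alternative minimum tax:
  Adjusted income: 397,000 + 49,000 + 107,000 = 553,000
  Exemption: 81,000 − 20% × (553,000 − 491,000) = 81,000 − 12,400 = 68,600
  Base: 553,000 − 68,600 = 484,400
  484,400 × 14% = 67,816

General income tax:
  351,000 × 8% = 28,080
  46,000 × 21% = 9,660
  → 37,740

67,816 > 37,740, so the alternative minimum tax is the binding amount.

67,816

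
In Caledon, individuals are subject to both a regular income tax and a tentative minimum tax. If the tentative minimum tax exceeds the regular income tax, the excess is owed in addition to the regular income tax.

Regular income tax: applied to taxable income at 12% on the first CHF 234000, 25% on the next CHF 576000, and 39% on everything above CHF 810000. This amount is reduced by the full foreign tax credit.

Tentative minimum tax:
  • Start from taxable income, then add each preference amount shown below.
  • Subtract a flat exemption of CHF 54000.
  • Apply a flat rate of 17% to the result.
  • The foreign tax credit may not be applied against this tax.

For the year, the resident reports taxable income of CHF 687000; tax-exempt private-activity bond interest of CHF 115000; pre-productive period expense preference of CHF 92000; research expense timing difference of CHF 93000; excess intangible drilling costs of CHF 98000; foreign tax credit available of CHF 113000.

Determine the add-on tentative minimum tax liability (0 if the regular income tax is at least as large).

CHF 146940

Tentative minimum tax:
  Adjusted income: CHF 687000 + CHF 115000 + CHF 92000 + CHF 93000 + CHF 98000 = CHF 1085000
  Less exemption CHF 54000 → base CHF 1031000
  CHF 1031000 × 17% = CHF 175270

Regular income tax:
  CHF 234000 × 12% = CHF 28080
  CHF 453000 × 25% = CHF 113250
  → CHF 141330
  Less foreign tax credit CHF 113000 → CHF 28330

Excess of tentative minimum tax over regular income tax: CHF 175270 − CHF 28330 = CHF 146940.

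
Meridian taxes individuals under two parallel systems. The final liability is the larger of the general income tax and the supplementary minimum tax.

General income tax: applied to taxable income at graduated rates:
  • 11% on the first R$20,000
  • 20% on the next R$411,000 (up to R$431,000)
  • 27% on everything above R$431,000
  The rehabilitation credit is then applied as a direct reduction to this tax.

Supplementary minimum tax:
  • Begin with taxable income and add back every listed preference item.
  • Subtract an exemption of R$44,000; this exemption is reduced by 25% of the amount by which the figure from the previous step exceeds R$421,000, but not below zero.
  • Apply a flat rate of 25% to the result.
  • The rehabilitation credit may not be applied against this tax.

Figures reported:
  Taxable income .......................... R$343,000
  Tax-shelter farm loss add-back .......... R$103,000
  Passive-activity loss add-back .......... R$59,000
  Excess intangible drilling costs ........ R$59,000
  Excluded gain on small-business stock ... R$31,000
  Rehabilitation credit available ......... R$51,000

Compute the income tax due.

Supplementary minimum tax:
  Adjusted income: R$343,000 + R$103,000 + R$59,000 + R$59,000 + R$31,000 = R$595,000
  Exemption: R$44,000 − 25% × (R$595,000 − R$421,000) = R$44,000 − R$43,500 = R$500
  Base: R$595,000 − R$500 = R$594,500
  R$594,500 × 25% = R$148,625

General income tax:
  R$20,000 × 11% = R$2,200
  R$323,000 × 20% = R$64,600
  → R$66,800
  Less rehabilitation credit R$51,000 → R$15,800

R$148,625 > R$15,800, so the supplementary minimum tax is the binding amount.

R$148,625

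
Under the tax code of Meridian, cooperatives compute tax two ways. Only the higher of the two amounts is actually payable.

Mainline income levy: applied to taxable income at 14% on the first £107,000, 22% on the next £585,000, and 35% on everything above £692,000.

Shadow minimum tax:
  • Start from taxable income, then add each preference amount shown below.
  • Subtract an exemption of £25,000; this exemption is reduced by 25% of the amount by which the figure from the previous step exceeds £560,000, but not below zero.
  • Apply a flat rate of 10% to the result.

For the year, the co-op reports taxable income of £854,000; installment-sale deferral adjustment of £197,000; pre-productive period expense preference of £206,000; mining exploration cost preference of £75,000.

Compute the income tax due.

Shadow minimum tax:
  Adjusted income: £854,000 + £197,000 + £206,000 + £75,000 = £1,332,000
  Exemption: 25% × (£1,332,000 − £560,000) = £193,000 ≥ £25,000, so the exemption is fully phased out
  Base: £1,332,000 − £0 = £1,332,000
  £1,332,000 × 10% = £133,200

Mainline income levy:
  £107,000 × 14% = £14,980
  £585,000 × 22% = £128,700
  £162,000 × 35% = £56,700
  → £200,380

£200,380 > £133,200, so the mainline income levy governs.

£200,380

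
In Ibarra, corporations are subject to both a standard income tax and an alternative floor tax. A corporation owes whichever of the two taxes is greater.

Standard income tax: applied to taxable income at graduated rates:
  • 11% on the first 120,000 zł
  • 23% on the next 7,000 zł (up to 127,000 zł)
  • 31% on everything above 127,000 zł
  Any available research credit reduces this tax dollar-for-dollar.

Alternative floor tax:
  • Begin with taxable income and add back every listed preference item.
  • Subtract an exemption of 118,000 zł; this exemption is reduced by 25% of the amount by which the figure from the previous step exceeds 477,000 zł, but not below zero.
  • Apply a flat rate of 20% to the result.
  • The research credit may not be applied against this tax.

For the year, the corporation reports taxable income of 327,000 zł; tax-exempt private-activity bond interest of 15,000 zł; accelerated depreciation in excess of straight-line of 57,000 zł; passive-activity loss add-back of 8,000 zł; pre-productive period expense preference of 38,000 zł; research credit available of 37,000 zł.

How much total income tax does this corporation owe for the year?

Standard income tax:
  120,000 zł × 11% = 13,200 zł
  7,000 zł × 23% = 1,610 zł
  200,000 zł × 31% = 62,000 zł
  → 76,810 zł
  Less research credit 37,000 zł → 39,810 zł

Alternative floor tax:
  Adjusted income: 327,000 zł + 15,000 zł + 57,000 zł + 8,000 zł + 38,000 zł = 445,000 zł
  Exemption: 445,000 zł ≤ 477,000 zł, so full 118,000 zł applies
  Base: 445,000 zł − 118,000 zł = 327,000 zł
  327,000 zł × 20% = 65,400 zł

65,400 zł > 39,810 zł, so the alternative floor tax is the binding amount.

65,400 zł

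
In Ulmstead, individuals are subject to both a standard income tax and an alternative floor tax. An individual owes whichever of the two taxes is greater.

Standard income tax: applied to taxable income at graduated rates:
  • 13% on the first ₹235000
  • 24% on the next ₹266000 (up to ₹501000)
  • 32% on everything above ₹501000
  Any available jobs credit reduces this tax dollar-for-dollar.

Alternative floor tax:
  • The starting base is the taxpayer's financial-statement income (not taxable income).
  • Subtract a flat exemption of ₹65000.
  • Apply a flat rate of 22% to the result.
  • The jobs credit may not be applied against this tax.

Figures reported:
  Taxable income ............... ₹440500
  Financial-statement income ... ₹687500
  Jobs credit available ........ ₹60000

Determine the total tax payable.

Alternative floor tax:
  Base (financial-statement income): ₹687500
  Less exemption ₹65000 → base ₹622500
  ₹622500 × 22% = ₹136950

Standard income tax:
  ₹235000 × 13% = ₹30550
  ₹205500 × 24% = ₹49320
  → ₹79870
  Less jobs credit ₹60000 → ₹19870

₹136950 > ₹19870, so the alternative floor tax is the binding amount.

₹136950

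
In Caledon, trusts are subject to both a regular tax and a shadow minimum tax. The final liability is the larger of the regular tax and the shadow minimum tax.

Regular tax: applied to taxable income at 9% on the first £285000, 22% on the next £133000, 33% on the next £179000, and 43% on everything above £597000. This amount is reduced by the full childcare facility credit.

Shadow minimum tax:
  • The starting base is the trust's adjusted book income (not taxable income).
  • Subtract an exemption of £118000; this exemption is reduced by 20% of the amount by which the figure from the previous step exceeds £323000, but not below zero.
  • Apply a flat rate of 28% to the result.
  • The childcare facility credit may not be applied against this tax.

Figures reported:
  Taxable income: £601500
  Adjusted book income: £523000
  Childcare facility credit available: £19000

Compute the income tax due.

Shadow minimum tax:
  Base (adjusted book income): £523000
  Exemption: £118000 − 20% × (£523000 − £323000) = £118000 − £40000 = £78000
  Base: £523000 − £78000 = £445000
  £445000 × 28% = £124600

Regular tax:
  £285000 × 9% = £25650
  £133000 × 22% = £29260
  £179000 × 33% = £59070
  £4500 × 43% = £1935
  → £115915
  Less childcare facility credit £19000 → £96915

£124600 > £96915, so the shadow minimum tax is the binding amount.

£124600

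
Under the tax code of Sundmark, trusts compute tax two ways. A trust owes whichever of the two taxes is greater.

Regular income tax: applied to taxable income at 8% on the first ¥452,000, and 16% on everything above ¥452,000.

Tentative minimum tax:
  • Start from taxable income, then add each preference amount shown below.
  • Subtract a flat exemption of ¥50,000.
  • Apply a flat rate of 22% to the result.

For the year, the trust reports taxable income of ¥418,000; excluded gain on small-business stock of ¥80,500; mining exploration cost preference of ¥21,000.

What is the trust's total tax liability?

Tentative minimum tax:
  Adjusted income: ¥418,000 + ¥80,500 + ¥21,000 = ¥519,500
  Less exemption ¥50,000 → base ¥469,500
  ¥469,500 × 22% = ¥103,290

Regular income tax:
  ¥418,000 × 8% = ¥33,440

¥103,290 > ¥33,440, so the tentative minimum tax is the binding amount.

¥103,290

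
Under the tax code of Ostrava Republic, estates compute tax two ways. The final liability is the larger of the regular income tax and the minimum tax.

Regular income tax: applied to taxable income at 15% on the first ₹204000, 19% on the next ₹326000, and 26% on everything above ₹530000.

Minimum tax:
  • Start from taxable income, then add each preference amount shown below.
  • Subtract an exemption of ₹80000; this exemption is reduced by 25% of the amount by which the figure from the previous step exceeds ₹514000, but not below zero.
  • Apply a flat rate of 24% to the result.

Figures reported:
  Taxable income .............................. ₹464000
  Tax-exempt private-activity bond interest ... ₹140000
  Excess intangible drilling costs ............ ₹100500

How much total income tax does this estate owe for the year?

₹161310

Minimum tax:
  Adjusted income: ₹464000 + ₹140000 + ₹100500 = ₹704500
  Exemption: ₹80000 − 25% × (₹704500 − ₹514000) = ₹80000 − ₹47625 = ₹32375
  Base: ₹704500 − ₹32375 = ₹672125
  ₹672125 × 24% = ₹161310

Regular income tax:
  ₹204000 × 15% = ₹30600
  ₹260000 × 19% = ₹49400
  → ₹80000

₹161310 > ₹80000, so the minimum tax is the binding amount.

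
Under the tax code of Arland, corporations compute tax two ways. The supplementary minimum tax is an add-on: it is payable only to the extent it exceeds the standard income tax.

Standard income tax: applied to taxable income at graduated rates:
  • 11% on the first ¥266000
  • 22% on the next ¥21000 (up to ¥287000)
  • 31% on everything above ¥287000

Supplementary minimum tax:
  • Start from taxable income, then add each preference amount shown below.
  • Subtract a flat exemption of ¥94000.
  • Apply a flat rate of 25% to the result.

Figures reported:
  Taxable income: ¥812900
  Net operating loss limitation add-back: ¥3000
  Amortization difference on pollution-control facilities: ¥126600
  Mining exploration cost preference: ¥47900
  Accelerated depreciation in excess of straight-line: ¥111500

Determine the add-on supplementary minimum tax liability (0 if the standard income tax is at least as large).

¥55066

Standard income tax:
  ¥266000 × 11% = ¥29260
  ¥21000 × 22% = ¥4620
  ¥525900 × 31% = ¥163029
  → ¥196909

Supplementary minimum tax:
  Adjusted income: ¥812900 + ¥3000 + ¥126600 + ¥47900 + ¥111500 = ¥1101900
  Less exemption ¥94000 → base ¥1007900
  ¥1007900 × 25% = ¥251975

Excess of supplementary minimum tax over standard income tax: ¥251975 − ¥196909 = ¥55066.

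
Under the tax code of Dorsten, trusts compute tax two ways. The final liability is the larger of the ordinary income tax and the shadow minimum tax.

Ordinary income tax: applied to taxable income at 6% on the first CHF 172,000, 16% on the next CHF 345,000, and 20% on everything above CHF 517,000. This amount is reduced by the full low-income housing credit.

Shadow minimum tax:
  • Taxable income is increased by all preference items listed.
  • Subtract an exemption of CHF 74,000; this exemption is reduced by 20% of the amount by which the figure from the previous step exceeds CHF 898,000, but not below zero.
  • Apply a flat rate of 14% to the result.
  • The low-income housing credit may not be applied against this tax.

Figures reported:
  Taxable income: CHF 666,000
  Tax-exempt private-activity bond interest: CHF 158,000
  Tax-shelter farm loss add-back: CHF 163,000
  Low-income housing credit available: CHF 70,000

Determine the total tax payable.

CHF 130,312

Shadow minimum tax:
  Adjusted income: CHF 666,000 + CHF 158,000 + CHF 163,000 = CHF 987,000
  Exemption: CHF 74,000 − 20% × (CHF 987,000 − CHF 898,000) = CHF 74,000 − CHF 17,800 = CHF 56,200
  Base: CHF 987,000 − CHF 56,200 = CHF 930,800
  CHF 930,800 × 14% = CHF 130,312

Ordinary income tax:
  CHF 172,000 × 6% = CHF 10,320
  CHF 345,000 × 16% = CHF 55,200
  CHF 149,000 × 20% = CHF 29,800
  → CHF 95,320
  Less low-income housing credit CHF 70,000 → CHF 25,320

CHF 130,312 > CHF 25,320, so the shadow minimum tax is the binding amount.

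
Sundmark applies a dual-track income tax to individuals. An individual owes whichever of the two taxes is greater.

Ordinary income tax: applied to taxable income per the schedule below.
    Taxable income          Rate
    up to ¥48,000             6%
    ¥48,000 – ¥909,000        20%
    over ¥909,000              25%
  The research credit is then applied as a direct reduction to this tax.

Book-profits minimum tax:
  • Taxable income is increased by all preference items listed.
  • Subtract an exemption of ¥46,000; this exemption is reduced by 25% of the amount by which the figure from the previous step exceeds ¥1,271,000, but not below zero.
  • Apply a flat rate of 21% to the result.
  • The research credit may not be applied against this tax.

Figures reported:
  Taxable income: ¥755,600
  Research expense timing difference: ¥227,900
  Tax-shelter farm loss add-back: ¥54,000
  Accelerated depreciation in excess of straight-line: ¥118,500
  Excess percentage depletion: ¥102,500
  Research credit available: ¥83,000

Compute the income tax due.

¥254,625

Book-profits minimum tax:
  Adjusted income: ¥755,600 + ¥227,900 + ¥54,000 + ¥118,500 + ¥102,500 = ¥1,258,500
  Exemption: ¥1,258,500 ≤ ¥1,271,000, so full ¥46,000 applies
  Base: ¥1,258,500 − ¥46,000 = ¥1,212,500
  ¥1,212,500 × 21% = ¥254,625

Ordinary income tax:
  ¥48,000 × 6% = ¥2,880
  ¥707,600 × 20% = ¥141,520
  → ¥144,400
  Less research credit ¥83,000 → ¥61,400

¥254,625 > ¥61,400, so the book-profits minimum tax is the binding amount.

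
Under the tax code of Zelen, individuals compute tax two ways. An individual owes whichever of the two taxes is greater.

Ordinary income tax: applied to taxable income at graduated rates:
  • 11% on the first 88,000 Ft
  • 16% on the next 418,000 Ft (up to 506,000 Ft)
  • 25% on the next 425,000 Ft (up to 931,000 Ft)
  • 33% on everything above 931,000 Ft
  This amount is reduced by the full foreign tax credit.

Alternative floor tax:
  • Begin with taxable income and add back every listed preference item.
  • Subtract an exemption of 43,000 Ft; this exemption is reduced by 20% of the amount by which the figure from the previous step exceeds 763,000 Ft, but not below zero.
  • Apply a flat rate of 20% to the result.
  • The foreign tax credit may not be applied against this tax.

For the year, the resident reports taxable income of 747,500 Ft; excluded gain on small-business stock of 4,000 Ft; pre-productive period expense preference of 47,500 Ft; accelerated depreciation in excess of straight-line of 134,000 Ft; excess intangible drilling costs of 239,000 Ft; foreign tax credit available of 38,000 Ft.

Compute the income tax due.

234,400 Ft

Alternative floor tax:
  Adjusted income: 747,500 Ft + 4,000 Ft + 47,500 Ft + 134,000 Ft + 239,000 Ft = 1,172,000 Ft
  Exemption: 20% × (1,172,000 Ft − 763,000 Ft) = 81,800 Ft ≥ 43,000 Ft, so the exemption is fully phased out
  Base: 1,172,000 Ft − 0 Ft = 1,172,000 Ft
  1,172,000 Ft × 20% = 234,400 Ft

Ordinary income tax:
  88,000 Ft × 11% = 9,680 Ft
  418,000 Ft × 16% = 66,880 Ft
  241,500 Ft × 25% = 60,375 Ft
  → 136,935 Ft
  Less foreign tax credit 38,000 Ft → 98,935 Ft

234,400 Ft > 98,935 Ft, so the alternative floor tax is the binding amount.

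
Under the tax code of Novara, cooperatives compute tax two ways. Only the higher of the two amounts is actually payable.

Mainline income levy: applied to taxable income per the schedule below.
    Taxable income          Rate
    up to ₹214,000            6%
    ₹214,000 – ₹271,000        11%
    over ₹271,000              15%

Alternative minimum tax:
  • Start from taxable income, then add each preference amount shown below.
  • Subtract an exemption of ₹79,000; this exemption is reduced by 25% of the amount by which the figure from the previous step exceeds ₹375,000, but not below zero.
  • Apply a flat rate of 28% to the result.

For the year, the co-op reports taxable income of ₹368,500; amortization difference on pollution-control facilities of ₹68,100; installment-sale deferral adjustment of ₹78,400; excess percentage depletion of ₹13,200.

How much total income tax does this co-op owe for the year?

Mainline income levy:
  ₹214,000 × 6% = ₹12,840
  ₹57,000 × 11% = ₹6,270
  ₹97,500 × 15% = ₹14,625
  → ₹33,735

Alternative minimum tax:
  Adjusted income: ₹368,500 + ₹68,100 + ₹78,400 + ₹13,200 = ₹528,200
  Exemption: ₹79,000 − 25% × (₹528,200 − ₹375,000) = ₹79,000 − ₹38,300 = ₹40,700
  Base: ₹528,200 − ₹40,700 = ₹487,500
  ₹487,500 × 28% = ₹136,500

₹136,500 > ₹33,735, so the alternative minimum tax is the binding amount.

₹136,500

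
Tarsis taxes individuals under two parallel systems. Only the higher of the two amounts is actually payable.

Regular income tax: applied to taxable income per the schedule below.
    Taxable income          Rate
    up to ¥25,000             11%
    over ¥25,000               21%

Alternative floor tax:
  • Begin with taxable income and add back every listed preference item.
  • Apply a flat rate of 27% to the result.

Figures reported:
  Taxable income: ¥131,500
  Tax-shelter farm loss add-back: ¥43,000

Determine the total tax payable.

¥47,115

Regular income tax:
  ¥25,000 × 11% = ¥2,750
  ¥106,500 × 21% = ¥22,365
  → ¥25,115

Alternative floor tax:
  Adjusted income: ¥131,500 + ¥43,000 = ¥174,500
  ¥174,500 × 27% = ¥47,115

¥47,115 > ¥25,115, so the alternative floor tax is the binding amount.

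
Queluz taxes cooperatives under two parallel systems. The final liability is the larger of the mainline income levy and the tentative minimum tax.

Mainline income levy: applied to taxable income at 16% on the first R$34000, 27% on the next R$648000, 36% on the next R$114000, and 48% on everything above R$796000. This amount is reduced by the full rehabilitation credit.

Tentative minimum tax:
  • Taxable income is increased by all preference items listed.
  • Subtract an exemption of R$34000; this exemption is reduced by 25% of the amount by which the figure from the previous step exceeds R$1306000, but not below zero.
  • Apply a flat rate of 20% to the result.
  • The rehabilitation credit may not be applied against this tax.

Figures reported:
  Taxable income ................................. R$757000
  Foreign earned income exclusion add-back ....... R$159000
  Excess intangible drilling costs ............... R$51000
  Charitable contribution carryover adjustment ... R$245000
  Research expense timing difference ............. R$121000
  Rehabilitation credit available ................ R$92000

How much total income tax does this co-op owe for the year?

R$261150

Tentative minimum tax:
  Adjusted income: R$757000 + R$159000 + R$51000 + R$245000 + R$121000 = R$1333000
  Exemption: R$34000 − 25% × (R$1333000 − R$1306000) = R$34000 − R$6750 = R$27250
  Base: R$1333000 − R$27250 = R$1305750
  R$1305750 × 20% = R$261150

Mainline income levy:
  R$34000 × 16% = R$5440
  R$648000 × 27% = R$174960
  R$75000 × 36% = R$27000
  → R$207400
  Less rehabilitation credit R$92000 → R$115400

R$261150 > R$115400, so the tentative minimum tax is the binding amount.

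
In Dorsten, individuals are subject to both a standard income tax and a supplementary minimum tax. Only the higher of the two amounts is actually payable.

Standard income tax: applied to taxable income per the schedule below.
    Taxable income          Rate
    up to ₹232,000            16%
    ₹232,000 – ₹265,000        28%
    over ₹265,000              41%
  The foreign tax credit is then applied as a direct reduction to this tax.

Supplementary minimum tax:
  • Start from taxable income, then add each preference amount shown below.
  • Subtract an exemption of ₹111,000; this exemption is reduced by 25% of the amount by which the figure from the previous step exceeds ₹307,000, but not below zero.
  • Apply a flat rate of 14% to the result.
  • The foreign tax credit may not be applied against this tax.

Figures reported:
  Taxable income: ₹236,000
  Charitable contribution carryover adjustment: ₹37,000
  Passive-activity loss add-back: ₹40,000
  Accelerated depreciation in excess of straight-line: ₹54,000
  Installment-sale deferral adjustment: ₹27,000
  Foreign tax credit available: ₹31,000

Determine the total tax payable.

Standard income tax:
  ₹232,000 × 16% = ₹37,120
  ₹4,000 × 28% = ₹1,120
  → ₹38,240
  Less foreign tax credit ₹31,000 → ₹7,240

Supplementary minimum tax:
  Adjusted income: ₹236,000 + ₹37,000 + ₹40,000 + ₹54,000 + ₹27,000 = ₹394,000
  Exemption: ₹111,000 − 25% × (₹394,000 − ₹307,000) = ₹111,000 − ₹21,750 = ₹89,250
  Base: ₹394,000 − ₹89,250 = ₹304,750
  ₹304,750 × 14% = ₹42,665

₹42,665 > ₹7,240, so the supplementary minimum tax is the binding amount.

₹42,665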